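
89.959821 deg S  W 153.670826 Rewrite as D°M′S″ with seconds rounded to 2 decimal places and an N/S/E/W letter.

89°57′35.36″ S, 153°40′14.97″ W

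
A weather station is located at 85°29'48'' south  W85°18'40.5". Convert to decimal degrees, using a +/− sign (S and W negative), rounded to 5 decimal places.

φ: 85 + 29/60 + 48/3600 = 85.496667
hemisphere S, so the sign is −
Lon: 18′ + 40.5″ = 18.67500′; 85 + 18.67500/60 = 85.311250
hemisphere W, so the sign is −

-85.49667, -85.31125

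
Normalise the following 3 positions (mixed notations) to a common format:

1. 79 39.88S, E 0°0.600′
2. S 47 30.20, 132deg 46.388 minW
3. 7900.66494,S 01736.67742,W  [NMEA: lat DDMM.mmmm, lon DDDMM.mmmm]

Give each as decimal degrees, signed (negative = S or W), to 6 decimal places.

Point 1:
  Lat: 79 + 39.88/60 = 79.6646667
  S → negative
  Longitude: 0.6′ = 0.010000°; total 0.0100000
  E → positive
Point 2:
  Lat: 47 + 30.2/60 = 47.5033333
  S ⇒ negate
  Longitude: 132 + 46.388/60 = 132.7731333
  W → negative
Point 3:
  φ: degrees = first 2 digits = 79, minutes = 0.66494; 79 + 0.66494/60 = 79.0110823
  hemisphere S, so the sign is −
  Longitude: degrees = first 3 digits = 17, minutes = 36.67742; 17 + 36.67742/60 = 17.6112903
  hemisphere W, so the sign is −

1. -79.664667, 0.010000
2. -47.503333, -132.773133
3. -79.011082, -17.611290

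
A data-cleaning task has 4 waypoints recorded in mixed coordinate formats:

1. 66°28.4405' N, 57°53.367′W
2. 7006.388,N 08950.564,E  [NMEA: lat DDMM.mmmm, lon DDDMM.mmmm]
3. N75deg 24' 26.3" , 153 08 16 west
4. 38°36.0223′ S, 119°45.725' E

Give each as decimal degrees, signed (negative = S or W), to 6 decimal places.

Point 1:
  φ: 66 + 28.4405/60 = 66.4740083
  N → positive
  λ: 57 + 53.367/60 = 57.8894500
  hemisphere W, so the sign is −
Point 2:
  Latitude: split at 2 digits → 70° and 6.388′; 70 + 6.388/60 = 70.1064667
  N → positive
  Lon: split at 3 digits → 089° and 50.564′; 89 + 50.564/60 = 89.8427333
  E → positive
Point 3:
  φ: 75° + 24/60 + 26.3/3600 = 75 + 0.400000 + 0.007306 = 75.4073056
  N ⇒ keep positive
  Lon: 153 + 8/60 + 16/3600 = 153.1377778
  W → negative
Point 4:
  Latitude: 38 + 36.0223/60 = 38.6003717
  S → negative
  λ: 45.725′ = 0.762083°; total 119.7620833
  E → positive

1. 66.474008, -57.889450
2. 70.106467, 89.842733
3. 75.407306, -153.137778
4. -38.600372, 119.762083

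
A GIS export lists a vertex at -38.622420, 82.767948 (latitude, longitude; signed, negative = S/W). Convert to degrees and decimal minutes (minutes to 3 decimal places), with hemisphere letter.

38° 37.345′ S, 82° 46.077′ E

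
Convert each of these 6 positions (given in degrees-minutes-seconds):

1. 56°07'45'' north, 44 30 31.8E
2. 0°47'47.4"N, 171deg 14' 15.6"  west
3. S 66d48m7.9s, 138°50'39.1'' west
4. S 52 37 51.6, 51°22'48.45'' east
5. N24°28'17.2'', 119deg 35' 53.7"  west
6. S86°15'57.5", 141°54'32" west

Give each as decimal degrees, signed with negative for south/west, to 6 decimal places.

Point 1:
  Latitude: 7′ + 45″ = 7.75000′; 56 + 7.75000/60 = 56.1291667
  N → positive
  Lon: 30′ + 31.8″ = 30.53000′; 44 + 30.53000/60 = 44.5088333
  E → positive
Point 2:
  Lat: 0 + 47/60 + 47.4/3600 = 0.7965000
  N → positive
  Longitude: 14′ + 15.6″ = 14.26000′; 171 + 14.26000/60 = 171.2376667
  hemisphere W, so the sign is −
Point 3:
  Lat: 66° + 48/60 + 7.9/3600 = 66 + 0.800000 + 0.002194 = 66.8021944
  S ⇒ negate
  Lon: 138 + 50/60 + 39.1/3600 = 138.8441944
  W ⇒ negate
Point 4:
  Lat: 37′ + 51.6″ = 37.86000′; 52 + 37.86000/60 = 52.6310000
  hemisphere S, so the sign is −
  λ: 22′ + 48.45″ = 22.80750′; 51 + 22.80750/60 = 51.3801250
  E → positive
Point 5:
  Latitude: 28′ + 17.2″ = 28.28667′; 24 + 28.28667/60 = 24.4714444
  N ⇒ keep positive
  λ: 119° + 35/60 + 53.7/3600 = 119 + 0.583333 + 0.014917 = 119.5982500
  hemisphere W, so the sign is −
Point 6:
  Latitude: 15′ + 57.5″ = 15.95833′; 86 + 15.95833/60 = 86.2659722
  hemisphere S, so the sign is −
  Lon: 54′ + 32″ = 54.53333′; 141 + 54.53333/60 = 141.9088889
  W → negative

1. 56.129167, 44.508833
2. 0.796500, -171.237667
3. -66.802194, -138.844194
4. -52.631000, 51.380125
5. 24.471444, -119.598250
6. -86.265972, -141.908889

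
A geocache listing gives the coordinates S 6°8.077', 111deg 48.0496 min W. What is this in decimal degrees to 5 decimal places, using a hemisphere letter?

Lat: 6 + 8.077/60 = 6.134617
Longitude: 111 + 48.0496/60 = 111.800827

6.13462° S, 111.80083° W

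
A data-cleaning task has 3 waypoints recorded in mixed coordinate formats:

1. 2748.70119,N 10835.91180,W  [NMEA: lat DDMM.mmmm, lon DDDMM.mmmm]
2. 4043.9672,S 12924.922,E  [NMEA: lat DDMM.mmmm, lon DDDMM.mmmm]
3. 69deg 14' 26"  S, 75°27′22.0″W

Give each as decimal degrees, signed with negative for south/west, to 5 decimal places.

1. 27.81169, -108.59853
2. -40.73279, 129.41537
3. -69.24056, -75.45611

Point 1:
  Lat: degrees = first 2 digits = 27, minutes = 48.70119; 27 + 48.70119/60 = 27.811687
  N → positive
  Lon: degrees = first 3 digits = 108, minutes = 35.9118; 108 + 35.9118/60 = 108.598530
  W → negative
Point 2:
  φ: degrees = first 2 digits = 40, minutes = 43.9672; 40 + 43.9672/60 = 40.732787
  S → negative
  λ: degrees = first 3 digits = 129, minutes = 24.922; 129 + 24.922/60 = 129.415367
  E ⇒ keep positive
Point 3:
  φ: 69 + 14/60 + 26/3600 = 69.240556
  S → negative
  Lon: 75 + 27/60 + 22/3600 = 75.456111
  W ⇒ negate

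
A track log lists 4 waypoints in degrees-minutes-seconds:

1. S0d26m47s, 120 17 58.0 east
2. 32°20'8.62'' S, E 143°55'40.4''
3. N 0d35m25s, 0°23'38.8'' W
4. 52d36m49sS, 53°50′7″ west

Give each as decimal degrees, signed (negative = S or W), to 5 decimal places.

Point 1:
  Latitude: 0° + 26/60 + 47/3600 = 0 + 0.433333 + 0.013056 = 0.446389
  hemisphere S, so the sign is −
  λ: 120 + 17/60 + 58/3600 = 120.299444
  E ⇒ keep positive
Point 2:
  Latitude: 32° + 20/60 + 8.62/3600 = 32 + 0.333333 + 0.002394 = 32.335728
  S → negative
  Lon: 143° + 55/60 + 40.4/3600 = 143 + 0.916667 + 0.011222 = 143.927889
  E ⇒ keep positive
Point 3:
  φ: 0° + 35/60 + 25/3600 = 0 + 0.583333 + 0.006944 = 0.590278
  N → positive
  Longitude: 0 + 23/60 + 38.8/3600 = 0.394111
  hemisphere W, so the sign is −
Point 4:
  Lat: 52 + 36/60 + 49/3600 = 52.613611
  S ⇒ negate
  Longitude: 50′ + 7″ = 50.11667′; 53 + 50.11667/60 = 53.835278
  hemisphere W, so the sign is −

1. -0.44639, 120.29944
2. -32.33573, 143.92789
3. 0.59028, -0.39411
4. -52.61361, -53.83528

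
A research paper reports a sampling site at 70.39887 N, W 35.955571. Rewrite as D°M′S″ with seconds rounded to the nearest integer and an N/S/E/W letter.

φ: 0.398870° → 23.93220′; 0.93220 × 60 = 55.93″
Lon: 0.955571° → 57.33426′; 0.33426 × 60 = 20.06″

70°23′56″ N, 35°57′20″ W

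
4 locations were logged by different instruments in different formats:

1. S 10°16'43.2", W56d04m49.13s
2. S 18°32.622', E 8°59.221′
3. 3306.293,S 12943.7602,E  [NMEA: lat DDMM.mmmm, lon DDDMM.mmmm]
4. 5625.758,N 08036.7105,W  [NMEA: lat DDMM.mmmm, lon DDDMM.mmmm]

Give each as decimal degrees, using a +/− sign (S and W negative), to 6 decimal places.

1. -10.278667, -56.080314
2. -18.543700, 8.987017
3. -33.104883, 129.729337
4. 56.429300, -80.611842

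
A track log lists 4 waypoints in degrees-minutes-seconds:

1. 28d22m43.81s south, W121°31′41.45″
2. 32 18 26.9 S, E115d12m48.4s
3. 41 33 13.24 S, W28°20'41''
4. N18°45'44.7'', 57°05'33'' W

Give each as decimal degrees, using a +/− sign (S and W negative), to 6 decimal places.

Point 1:
  φ: 22′ + 43.81″ = 22.73017′; 28 + 22.73017/60 = 28.3788361
  hemisphere S, so the sign is −
  Longitude: 121° + 31/60 + 41.45/3600 = 121 + 0.516667 + 0.011514 = 121.5281806
  W ⇒ negate
Point 2:
  Latitude: 18′ + 26.9″ = 18.44833′; 32 + 18.44833/60 = 32.3074722
  S ⇒ negate
  λ: 12′ + 48.4″ = 12.80667′; 115 + 12.80667/60 = 115.2134444
  E ⇒ keep positive
Point 3:
  Latitude: 33′ + 13.24″ = 33.22067′; 41 + 33.22067/60 = 41.5536778
  S ⇒ negate
  Lon: 20′ + 41″ = 20.68333′; 28 + 20.68333/60 = 28.3447222
  W ⇒ negate
Point 4:
  φ: 18° + 45/60 + 44.7/3600 = 18 + 0.750000 + 0.012417 = 18.7624167
  N ⇒ keep positive
  λ: 5′ + 33″ = 5.55000′; 57 + 5.55000/60 = 57.0925000
  W ⇒ negate

1. -28.378836, -121.528181
2. -32.307472, 115.213444
3. -41.553678, -28.344722
4. 18.762417, -57.092500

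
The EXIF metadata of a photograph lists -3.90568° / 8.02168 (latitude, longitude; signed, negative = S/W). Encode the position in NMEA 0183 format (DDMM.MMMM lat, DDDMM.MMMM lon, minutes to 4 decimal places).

0354.3408,S / 00801.3008,E

Latitude is negative → S; |value| = 3.905680
Latitude: fractional part 0.905680 → 54.340800 minutes
λ: fractional part 0.021680 → 1.300800 minutes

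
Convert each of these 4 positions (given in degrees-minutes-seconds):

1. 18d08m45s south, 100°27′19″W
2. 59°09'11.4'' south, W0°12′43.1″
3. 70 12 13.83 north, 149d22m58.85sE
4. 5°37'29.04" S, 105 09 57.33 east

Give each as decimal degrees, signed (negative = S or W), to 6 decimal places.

1. -18.145833, -100.455278
2. -59.153167, -0.211972
3. 70.203842, 149.383014
4. -5.624733, 105.165925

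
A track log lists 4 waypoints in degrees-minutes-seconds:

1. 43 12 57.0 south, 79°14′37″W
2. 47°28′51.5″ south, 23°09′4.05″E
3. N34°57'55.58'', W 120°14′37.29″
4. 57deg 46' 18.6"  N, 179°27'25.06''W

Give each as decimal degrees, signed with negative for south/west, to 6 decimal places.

Point 1:
  Latitude: 43° + 12/60 + 57/3600 = 43 + 0.200000 + 0.015833 = 43.2158333
  S ⇒ negate
  Longitude: 14′ + 37″ = 14.61667′; 79 + 14.61667/60 = 79.2436111
  W ⇒ negate
Point 2:
  Lat: 28′ + 51.5″ = 28.85833′; 47 + 28.85833/60 = 47.4809722
  S ⇒ negate
  Lon: 23 + 9/60 + 4.05/3600 = 23.1511250
  E ⇒ keep positive
Point 3:
  Latitude: 34° + 57/60 + 55.58/3600 = 34 + 0.950000 + 0.015439 = 34.9654389
  N ⇒ keep positive
  Longitude: 14′ + 37.29″ = 14.62150′; 120 + 14.62150/60 = 120.2436917
  W ⇒ negate
Point 4:
  Latitude: 57 + 46/60 + 18.6/3600 = 57.7718333
  N → positive
  Longitude: 179° + 27/60 + 25.06/3600 = 179 + 0.450000 + 0.006961 = 179.4569611
  W → negative

1. -43.215833, -79.243611
2. -47.480972, 23.151125
3. 34.965439, -120.243692
4. 57.771833, -179.456961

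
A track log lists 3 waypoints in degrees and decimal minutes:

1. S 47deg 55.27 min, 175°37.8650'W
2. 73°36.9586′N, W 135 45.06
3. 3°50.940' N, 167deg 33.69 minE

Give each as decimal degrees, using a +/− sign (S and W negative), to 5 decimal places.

Point 1:
  φ: 47 + 55.27/60 = 47.921167
  hemisphere S, so the sign is −
  λ: 37.865′ = 0.631083°; total 175.631083
  hemisphere W, so the sign is −
Point 2:
  Latitude: 73 + 36.9586/60 = 73.615977
  N ⇒ keep positive
  Longitude: 135 + 45.06/60 = 135.751000
  hemisphere W, so the sign is −
Point 3:
  Lat: 3 + 50.94/60 = 3.849000
  N ⇒ keep positive
  λ: 167 + 33.69/60 = 167.561500
  E ⇒ keep positive

1. -47.92117, -175.63108
2. 73.61598, -135.75100
3. 3.84900, 167.56150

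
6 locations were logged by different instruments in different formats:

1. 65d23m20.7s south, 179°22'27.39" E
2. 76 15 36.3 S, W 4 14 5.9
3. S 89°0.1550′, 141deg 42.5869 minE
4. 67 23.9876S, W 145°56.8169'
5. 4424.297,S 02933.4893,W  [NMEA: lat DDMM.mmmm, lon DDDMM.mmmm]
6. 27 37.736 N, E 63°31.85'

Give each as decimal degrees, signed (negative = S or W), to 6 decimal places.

Point 1:
  Lat: 65 + 23/60 + 20.7/3600 = 65.3890833
  S ⇒ negate
  Lon: 179 + 22/60 + 27.39/3600 = 179.3742750
  E ⇒ keep positive
Point 2:
  Latitude: 76 + 15/60 + 36.3/3600 = 76.2600833
  hemisphere S, so the sign is −
  λ: 4° + 14/60 + 5.9/3600 = 4 + 0.233333 + 0.001639 = 4.2349722
  hemisphere W, so the sign is −
Point 3:
  Latitude: 89 + 0.155/60 = 89.0025833
  S ⇒ negate
  Lon: 141 + 42.5869/60 = 141.7097817
  E ⇒ keep positive
Point 4:
  Lat: 23.9876′ = 0.399793°; total 67.3997933
  S → negative
  λ: 145 + 56.8169/60 = 145.9469483
  hemisphere W, so the sign is −
Point 5:
  Latitude: degrees = first 2 digits = 44, minutes = 24.297; 44 + 24.297/60 = 44.4049500
  hemisphere S, so the sign is −
  λ: degrees = first 3 digits = 29, minutes = 33.4893; 29 + 33.4893/60 = 29.5581550
  hemisphere W, so the sign is −
Point 6:
  φ: 27 + 37.736/60 = 27.6289333
  N → positive
  λ: 63 + 31.85/60 = 63.5308333
  E → positive

1. -65.389083, 179.374275
2. -76.260083, -4.234972
3. -89.002583, 141.709782
4. -67.399793, -145.946948
5. -44.404950, -29.558155
6. 27.628933, 63.530833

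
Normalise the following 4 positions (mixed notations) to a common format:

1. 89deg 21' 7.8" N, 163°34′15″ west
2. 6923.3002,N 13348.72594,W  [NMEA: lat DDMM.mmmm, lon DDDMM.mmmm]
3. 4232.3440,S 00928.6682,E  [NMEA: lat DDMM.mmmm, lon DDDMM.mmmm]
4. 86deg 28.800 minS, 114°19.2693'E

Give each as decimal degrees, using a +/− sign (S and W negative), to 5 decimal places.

Point 1:
  Lat: 89 + 21/60 + 7.8/3600 = 89.352167
  N → positive
  Lon: 34′ + 15″ = 34.25000′; 163 + 34.25000/60 = 163.570833
  hemisphere W, so the sign is −
Point 2:
  Lat: split at 2 digits → 69° and 23.3002′; 69 + 23.3002/60 = 69.388337
  N ⇒ keep positive
  λ: split at 3 digits → 133° and 48.72594′; 133 + 48.72594/60 = 133.812099
  W → negative
Point 3:
  Latitude: split at 2 digits → 42° and 32.344′; 42 + 32.344/60 = 42.539067
  hemisphere S, so the sign is −
  Lon: split at 3 digits → 009° and 28.6682′; 9 + 28.6682/60 = 9.477803
  E ⇒ keep positive
Point 4:
  φ: 86 + 28.8/60 = 86.480000
  hemisphere S, so the sign is −
  Lon: 114 + 19.2693/60 = 114.321155
  E ⇒ keep positive

1. 89.35217, -163.57083
2. 69.38834, -133.81210
3. -42.53907, 9.47780
4. -86.48000, 114.32116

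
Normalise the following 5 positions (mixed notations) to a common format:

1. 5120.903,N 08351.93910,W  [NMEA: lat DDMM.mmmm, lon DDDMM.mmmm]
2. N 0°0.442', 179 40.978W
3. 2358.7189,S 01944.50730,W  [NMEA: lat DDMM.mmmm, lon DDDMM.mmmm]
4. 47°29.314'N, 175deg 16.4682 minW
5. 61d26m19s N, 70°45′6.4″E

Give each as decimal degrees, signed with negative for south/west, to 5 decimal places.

Point 1:
  φ: split at 2 digits → 51° and 20.903′; 51 + 20.903/60 = 51.348383
  N → positive
  λ: split at 3 digits → 083° and 51.9391′; 83 + 51.9391/60 = 83.865652
  W → negative
Point 2:
  Lat: 0.442′ = 0.007367°; total 0.007367
  N → positive
  Lon: 40.978′ = 0.682967°; total 179.682967
  hemisphere W, so the sign is −
Point 3:
  φ: degrees = first 2 digits = 23, minutes = 58.7189; 23 + 58.7189/60 = 23.978648
  S ⇒ negate
  Lon: split at 3 digits → 019° and 44.5073′; 19 + 44.5073/60 = 19.741788
  W ⇒ negate
Point 4:
  Latitude: 47 + 29.314/60 = 47.488567
  N → positive
  Longitude: 16.4682′ = 0.274470°; total 175.274470
  W ⇒ negate
Point 5:
  Latitude: 61° + 26/60 + 19/3600 = 61 + 0.433333 + 0.005278 = 61.438611
  N → positive
  λ: 45′ + 6.4″ = 45.10667′; 70 + 45.10667/60 = 70.751778
  E → positive

1. 51.34838, -83.86565
2. 0.00737, -179.68297
3. -23.97865, -19.74179
4. 47.48857, -175.27447
5. 61.43861, 70.75178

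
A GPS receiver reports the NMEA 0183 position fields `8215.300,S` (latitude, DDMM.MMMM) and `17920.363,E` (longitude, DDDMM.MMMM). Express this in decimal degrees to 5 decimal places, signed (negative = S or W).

-82.25500, 179.33938

Latitude: degrees = first 2 digits = 82, minutes = 15.3; 82 + 15.3/60 = 82.255000
S ⇒ negate
Longitude: split at 3 digits → 179° and 20.363′; 179 + 20.363/60 = 179.339383
E → positive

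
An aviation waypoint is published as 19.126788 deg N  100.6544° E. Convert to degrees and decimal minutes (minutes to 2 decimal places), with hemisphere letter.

19° 7.61′ N, 100° 39.26′ E

Lat: 19° + 0.126788 × 60 = 19° 7.6073′
Longitude: fractional part 0.654400 → 39.2640 minutes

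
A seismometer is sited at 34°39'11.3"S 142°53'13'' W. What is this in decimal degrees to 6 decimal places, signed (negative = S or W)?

φ: 34 + 39/60 + 11.3/3600 = 34.6531389
S ⇒ negate
Lon: 53′ + 13″ = 53.21667′; 142 + 53.21667/60 = 142.8869444
W ⇒ negate

-34.653139, -142.886944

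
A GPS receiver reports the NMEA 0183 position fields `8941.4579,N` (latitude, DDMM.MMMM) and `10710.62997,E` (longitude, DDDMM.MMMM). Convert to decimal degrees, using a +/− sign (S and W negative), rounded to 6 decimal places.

89.690965, 107.177166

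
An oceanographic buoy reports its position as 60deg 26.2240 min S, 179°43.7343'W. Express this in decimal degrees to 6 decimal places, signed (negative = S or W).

-60.437067, -179.728905

Lat: 60 + 26.224/60 = 60.4370667
S ⇒ negate
Longitude: 43.7343′ = 0.728905°; total 179.7289050
W → negative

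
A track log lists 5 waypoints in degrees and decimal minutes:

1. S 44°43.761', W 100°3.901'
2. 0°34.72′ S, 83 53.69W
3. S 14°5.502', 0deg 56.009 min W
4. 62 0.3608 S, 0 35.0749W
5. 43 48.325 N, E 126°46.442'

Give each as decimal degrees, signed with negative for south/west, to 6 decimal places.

1. -44.729350, -100.065017
2. -0.578667, -83.894833
3. -14.091700, -0.933483
4. -62.006013, -0.584582
5. 43.805417, 126.774033

Point 1:
  Lat: 44 + 43.761/60 = 44.7293500
  hemisphere S, so the sign is −
  Longitude: 100 + 3.901/60 = 100.0650167
  W → negative
Point 2:
  φ: 0 + 34.72/60 = 0.5786667
  hemisphere S, so the sign is −
  Longitude: 83 + 53.69/60 = 83.8948333
  W ⇒ negate
Point 3:
  Lat: 5.502′ = 0.091700°; total 14.0917000
  hemisphere S, so the sign is −
  Lon: 0 + 56.009/60 = 0.9334833
  W ⇒ negate
Point 4:
  Lat: 62 + 0.3608/60 = 62.0060133
  S → negative
  λ: 35.0749′ = 0.584582°; total 0.5845817
  W → negative
Point 5:
  Lat: 43 + 48.325/60 = 43.8054167
  N → positive
  λ: 126 + 46.442/60 = 126.7740333
  E ⇒ keep positive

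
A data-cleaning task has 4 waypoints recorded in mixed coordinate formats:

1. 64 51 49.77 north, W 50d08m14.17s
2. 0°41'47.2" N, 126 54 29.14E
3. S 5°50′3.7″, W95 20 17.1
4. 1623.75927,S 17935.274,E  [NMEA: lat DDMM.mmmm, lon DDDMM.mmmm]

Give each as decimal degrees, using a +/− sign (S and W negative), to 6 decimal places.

Point 1:
  Latitude: 64° + 51/60 + 49.77/3600 = 64 + 0.850000 + 0.013825 = 64.8638250
  N → positive
  Lon: 50 + 8/60 + 14.17/3600 = 50.1372694
  W → negative
Point 2:
  Latitude: 41′ + 47.2″ = 41.78667′; 0 + 41.78667/60 = 0.6964444
  N ⇒ keep positive
  Longitude: 126 + 54/60 + 29.14/3600 = 126.9080944
  E → positive
Point 3:
  Latitude: 5° + 50/60 + 3.7/3600 = 5 + 0.833333 + 0.001028 = 5.8343611
  hemisphere S, so the sign is −
  Lon: 95 + 20/60 + 17.1/3600 = 95.3380833
  W ⇒ negate
Point 4:
  φ: degrees = first 2 digits = 16, minutes = 23.75927; 16 + 23.75927/60 = 16.3959878
  hemisphere S, so the sign is −
  Longitude: split at 3 digits → 179° and 35.274′; 179 + 35.274/60 = 179.5879000
  E → positive

1. 64.863825, -50.137269
2. 0.696444, 126.908094
3. -5.834361, -95.338083
4. -16.395988, 179.587900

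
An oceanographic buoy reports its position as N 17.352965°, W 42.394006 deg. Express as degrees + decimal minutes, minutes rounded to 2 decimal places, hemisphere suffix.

φ: minutes = (17.352965 − 17) × 60 = 21.1779
Lon: fractional part 0.394006 → 23.6404 minutes

17° 21.18′ N, 42° 23.64′ W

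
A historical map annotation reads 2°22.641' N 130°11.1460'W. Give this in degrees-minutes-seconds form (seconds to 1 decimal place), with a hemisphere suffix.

2°22′38.5″ N, 130°11′8.8″ W

Lat: 22.64100′ → 22′ and 0.64100 × 60 = 38.460″
λ: 11.14600′ → 11′ and 0.14600 × 60 = 8.760″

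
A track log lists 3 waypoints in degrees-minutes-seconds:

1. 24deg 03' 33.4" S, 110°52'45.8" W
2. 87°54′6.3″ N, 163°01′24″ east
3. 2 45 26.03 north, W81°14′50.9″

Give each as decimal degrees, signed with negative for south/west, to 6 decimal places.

1. -24.059278, -110.879389
2. 87.901750, 163.023333
3. 2.757231, -81.247472

Point 1:
  φ: 3′ + 33.4″ = 3.55667′; 24 + 3.55667/60 = 24.0592778
  S → negative
  Longitude: 110° + 52/60 + 45.8/3600 = 110 + 0.866667 + 0.012722 = 110.8793889
  W ⇒ negate
Point 2:
  φ: 54′ + 6.3″ = 54.10500′; 87 + 54.10500/60 = 87.9017500
  N ⇒ keep positive
  λ: 163° + 1/60 + 24/3600 = 163 + 0.016667 + 0.006667 = 163.0233333
  E ⇒ keep positive
Point 3:
  Latitude: 2 + 45/60 + 26.03/3600 = 2.7572306
  N → positive
  Longitude: 14′ + 50.9″ = 14.84833′; 81 + 14.84833/60 = 81.2474722
  W ⇒ negate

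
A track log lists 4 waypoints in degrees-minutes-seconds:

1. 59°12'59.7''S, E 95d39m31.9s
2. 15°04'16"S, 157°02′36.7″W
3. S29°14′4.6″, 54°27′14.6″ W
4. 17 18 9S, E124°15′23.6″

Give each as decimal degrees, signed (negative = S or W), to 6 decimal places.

Point 1:
  Lat: 59 + 12/60 + 59.7/3600 = 59.2165833
  S ⇒ negate
  Longitude: 95° + 39/60 + 31.9/3600 = 95 + 0.650000 + 0.008861 = 95.6588611
  E ⇒ keep positive
Point 2:
  φ: 15 + 4/60 + 16/3600 = 15.0711111
  hemisphere S, so the sign is −
  Longitude: 157 + 2/60 + 36.7/3600 = 157.0435278
  W → negative
Point 3:
  Lat: 29 + 14/60 + 4.6/3600 = 29.2346111
  S ⇒ negate
  Lon: 54° + 27/60 + 14.6/3600 = 54 + 0.450000 + 0.004056 = 54.4540556
  W → negative
Point 4:
  φ: 17 + 18/60 + 9/3600 = 17.3025000
  hemisphere S, so the sign is −
  Lon: 124 + 15/60 + 23.6/3600 = 124.2565556
  E → positive

1. -59.216583, 95.658861
2. -15.071111, -157.043528
3. -29.234611, -54.454056
4. -17.302500, 124.256556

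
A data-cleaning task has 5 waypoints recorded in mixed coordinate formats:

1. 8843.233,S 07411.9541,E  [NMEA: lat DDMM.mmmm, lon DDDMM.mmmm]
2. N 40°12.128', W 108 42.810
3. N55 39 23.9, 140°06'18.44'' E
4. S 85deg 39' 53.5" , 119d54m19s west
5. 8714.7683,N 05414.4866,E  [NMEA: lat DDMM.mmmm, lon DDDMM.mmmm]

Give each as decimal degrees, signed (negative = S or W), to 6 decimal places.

Point 1:
  φ: degrees = first 2 digits = 88, minutes = 43.233; 88 + 43.233/60 = 88.7205500
  S → negative
  Lon: split at 3 digits → 074° and 11.9541′; 74 + 11.9541/60 = 74.1992350
  E ⇒ keep positive
Point 2:
  Latitude: 12.128′ = 0.202133°; total 40.2021333
  N → positive
  λ: 42.81′ = 0.713500°; total 108.7135000
  W ⇒ negate
Point 3:
  Lat: 39′ + 23.9″ = 39.39833′; 55 + 39.39833/60 = 55.6566389
  N ⇒ keep positive
  Lon: 140 + 6/60 + 18.44/3600 = 140.1051222
  E → positive
Point 4:
  Latitude: 39′ + 53.5″ = 39.89167′; 85 + 39.89167/60 = 85.6648611
  S → negative
  Longitude: 119 + 54/60 + 19/3600 = 119.9052778
  hemisphere W, so the sign is −
Point 5:
  Latitude: split at 2 digits → 87° and 14.7683′; 87 + 14.7683/60 = 87.2461383
  N ⇒ keep positive
  Longitude: split at 3 digits → 054° and 14.4866′; 54 + 14.4866/60 = 54.2414433
  E ⇒ keep positive

1. -88.720550, 74.199235
2. 40.202133, -108.713500
3. 55.656639, 140.105122
4. -85.664861, -119.905278
5. 87.246138, 54.241443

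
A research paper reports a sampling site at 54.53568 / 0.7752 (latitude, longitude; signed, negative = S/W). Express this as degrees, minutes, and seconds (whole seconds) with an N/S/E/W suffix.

54°32′8″ N, 0°46′31″ E

Latitude: whole degrees 54; 32.14080′ → 32′ and 8.45″
Lon: 0.775200 × 60 = 46.51200′ → 46′, remainder × 60 = 30.72″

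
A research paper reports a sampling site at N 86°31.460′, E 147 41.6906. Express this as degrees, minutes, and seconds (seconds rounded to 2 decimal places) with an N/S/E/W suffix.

86°31′27.60″ N, 147°41′41.44″ E

φ: fractional minutes 0.46000 × 60 = 27.6000″
λ: fractional minutes 0.69060 × 60 = 41.4360″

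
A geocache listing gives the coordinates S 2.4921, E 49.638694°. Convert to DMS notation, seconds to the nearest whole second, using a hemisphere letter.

2°29′32″ S, 49°38′19″ E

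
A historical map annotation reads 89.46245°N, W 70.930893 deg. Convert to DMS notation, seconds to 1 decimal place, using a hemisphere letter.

Lat: whole degrees 89; 27.74700′ → 27′ and 44.820″
λ: 0.930893° → 55.85358′; 0.85358 × 60 = 51.215″

89°27′44.8″ N, 70°55′51.2″ W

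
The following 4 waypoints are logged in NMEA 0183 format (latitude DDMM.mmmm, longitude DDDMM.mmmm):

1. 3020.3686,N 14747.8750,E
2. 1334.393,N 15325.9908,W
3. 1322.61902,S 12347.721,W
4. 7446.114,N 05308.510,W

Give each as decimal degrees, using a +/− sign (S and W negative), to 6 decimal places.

1. 30.339477, 147.797917
2. 13.573217, -153.433180
3. -13.376984, -123.795350
4. 74.768567, -53.141833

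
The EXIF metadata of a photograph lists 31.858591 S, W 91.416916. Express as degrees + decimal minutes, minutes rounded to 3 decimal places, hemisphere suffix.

Lat: fractional part 0.858591 → 51.51546 minutes
λ: 91° + 0.416916 × 60 = 91° 25.01496′

31° 51.515′ S, 91° 25.015′ W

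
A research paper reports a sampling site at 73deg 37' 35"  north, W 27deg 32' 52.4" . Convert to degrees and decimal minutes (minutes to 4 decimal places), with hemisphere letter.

Latitude: seconds/60 = 0.58333; minutes = 37 + 0.58333 = 37.583333
Lon: 32 + 52.4/60 = 32.873333′

73° 37.5833′ N, 27° 32.8733′ W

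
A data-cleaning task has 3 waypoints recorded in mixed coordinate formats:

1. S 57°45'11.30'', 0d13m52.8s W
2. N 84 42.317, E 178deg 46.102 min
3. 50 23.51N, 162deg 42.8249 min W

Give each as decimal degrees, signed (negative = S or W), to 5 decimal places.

Point 1:
  Lat: 45′ + 11.3″ = 45.18833′; 57 + 45.18833/60 = 57.753139
  S → negative
  λ: 13′ + 52.8″ = 13.88000′; 0 + 13.88000/60 = 0.231333
  W → negative
Point 2:
  Latitude: 42.317′ = 0.705283°; total 84.705283
  N ⇒ keep positive
  Longitude: 46.102′ = 0.768367°; total 178.768367
  E ⇒ keep positive
Point 3:
  Lat: 23.51′ = 0.391833°; total 50.391833
  N ⇒ keep positive
  Longitude: 162 + 42.8249/60 = 162.713748
  W → negative

1. -57.75314, -0.23133
2. 84.70528, 178.76837
3. 50.39183, -162.71375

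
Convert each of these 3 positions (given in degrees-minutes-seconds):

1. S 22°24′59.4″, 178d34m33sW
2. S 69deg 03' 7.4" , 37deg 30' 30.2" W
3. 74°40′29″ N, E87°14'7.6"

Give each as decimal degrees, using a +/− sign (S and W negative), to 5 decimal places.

Point 1:
  φ: 22 + 24/60 + 59.4/3600 = 22.416500
  hemisphere S, so the sign is −
  Lon: 178° + 34/60 + 33/3600 = 178 + 0.566667 + 0.009167 = 178.575833
  W → negative
Point 2:
  Latitude: 3′ + 7.4″ = 3.12333′; 69 + 3.12333/60 = 69.052056
  hemisphere S, so the sign is −
  Lon: 37° + 30/60 + 30.2/3600 = 37 + 0.500000 + 0.008389 = 37.508389
  hemisphere W, so the sign is −
Point 3:
  Lat: 74° + 40/60 + 29/3600 = 74 + 0.666667 + 0.008056 = 74.674722
  N ⇒ keep positive
  Longitude: 14′ + 7.6″ = 14.12667′; 87 + 14.12667/60 = 87.235444
  E ⇒ keep positive

1. -22.41650, -178.57583
2. -69.05206, -37.50839
3. 74.67472, 87.23544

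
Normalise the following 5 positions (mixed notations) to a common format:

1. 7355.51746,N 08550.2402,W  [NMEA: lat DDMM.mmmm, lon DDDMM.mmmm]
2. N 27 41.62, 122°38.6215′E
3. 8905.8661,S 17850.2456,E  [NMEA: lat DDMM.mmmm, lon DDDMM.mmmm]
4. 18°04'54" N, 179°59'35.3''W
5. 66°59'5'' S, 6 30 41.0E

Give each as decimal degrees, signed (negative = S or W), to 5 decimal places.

Point 1:
  Lat: split at 2 digits → 73° and 55.51746′; 73 + 55.51746/60 = 73.925291
  N ⇒ keep positive
  Longitude: degrees = first 3 digits = 85, minutes = 50.2402; 85 + 50.2402/60 = 85.837337
  hemisphere W, so the sign is −
Point 2:
  φ: 41.62′ = 0.693667°; total 27.693667
  N ⇒ keep positive
  Longitude: 122 + 38.6215/60 = 122.643692
  E ⇒ keep positive
Point 3:
  Latitude: split at 2 digits → 89° and 5.8661′; 89 + 5.8661/60 = 89.097768
  S → negative
  Lon: degrees = first 3 digits = 178, minutes = 50.2456; 178 + 50.2456/60 = 178.837427
  E → positive
Point 4:
  Latitude: 18° + 4/60 + 54/3600 = 18 + 0.066667 + 0.015000 = 18.081667
  N → positive
  Longitude: 179° + 59/60 + 35.3/3600 = 179 + 0.983333 + 0.009806 = 179.993139
  hemisphere W, so the sign is −
Point 5:
  Latitude: 66° + 59/60 + 5/3600 = 66 + 0.983333 + 0.001389 = 66.984722
  S → negative
  λ: 6 + 30/60 + 41/3600 = 6.511389
  E → positive

1. 73.92529, -85.83734
2. 27.69367, 122.64369
3. -89.09777, 178.83743
4. 18.08167, -179.99314
5. -66.98472, 6.51139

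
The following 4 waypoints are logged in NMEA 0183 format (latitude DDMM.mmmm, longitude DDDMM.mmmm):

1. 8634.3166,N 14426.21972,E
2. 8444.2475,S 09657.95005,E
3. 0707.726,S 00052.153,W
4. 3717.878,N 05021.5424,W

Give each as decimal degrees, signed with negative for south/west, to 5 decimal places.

1. 86.57194, 144.43700
2. -84.73746, 96.96583
3. -7.12877, -0.86922
4. 37.29797, -50.35904

Point 1:
  Lat: split at 2 digits → 86° and 34.3166′; 86 + 34.3166/60 = 86.571943
  N ⇒ keep positive
  λ: split at 3 digits → 144° and 26.21972′; 144 + 26.21972/60 = 144.436995
  E → positive
Point 2:
  Lat: degrees = first 2 digits = 84, minutes = 44.2475; 84 + 44.2475/60 = 84.737458
  S → negative
  Longitude: split at 3 digits → 096° and 57.95005′; 96 + 57.95005/60 = 96.965834
  E ⇒ keep positive
Point 3:
  φ: split at 2 digits → 07° and 7.726′; 7 + 7.726/60 = 7.128767
  S ⇒ negate
  Lon: degrees = first 3 digits = 0, minutes = 52.153; 0 + 52.153/60 = 0.869217
  W → negative
Point 4:
  φ: split at 2 digits → 37° and 17.878′; 37 + 17.878/60 = 37.297967
  N → positive
  Lon: split at 3 digits → 050° and 21.5424′; 50 + 21.5424/60 = 50.359040
  W → negative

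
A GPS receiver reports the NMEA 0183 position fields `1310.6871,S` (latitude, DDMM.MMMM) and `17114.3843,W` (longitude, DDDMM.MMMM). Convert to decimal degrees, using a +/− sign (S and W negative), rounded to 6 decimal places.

-13.178118, -171.239738

φ: degrees = first 2 digits = 13, minutes = 10.6871; 13 + 10.6871/60 = 13.1781183
S ⇒ negate
Longitude: split at 3 digits → 171° and 14.3843′; 171 + 14.3843/60 = 171.2397383
hemisphere W, so the sign is −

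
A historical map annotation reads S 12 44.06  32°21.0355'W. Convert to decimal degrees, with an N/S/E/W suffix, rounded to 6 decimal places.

φ: 12 + 44.06/60 = 12.7343333
Longitude: 21.0355′ = 0.350592°; total 32.3505917

12.734333° S, 32.350592° W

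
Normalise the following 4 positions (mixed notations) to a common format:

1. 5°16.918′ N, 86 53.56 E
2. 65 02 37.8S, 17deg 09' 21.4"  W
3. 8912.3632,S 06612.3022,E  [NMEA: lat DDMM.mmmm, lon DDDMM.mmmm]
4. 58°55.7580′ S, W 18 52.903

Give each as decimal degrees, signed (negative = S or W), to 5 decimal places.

1. 5.28197, 86.89267
2. -65.04383, -17.15594
3. -89.20605, 66.20504
4. -58.92930, -18.88172

Point 1:
  Latitude: 16.918′ = 0.281967°; total 5.281967
  N ⇒ keep positive
  Lon: 86 + 53.56/60 = 86.892667
  E → positive
Point 2:
  φ: 65° + 2/60 + 37.8/3600 = 65 + 0.033333 + 0.010500 = 65.043833
  S → negative
  λ: 17° + 9/60 + 21.4/3600 = 17 + 0.150000 + 0.005944 = 17.155944
  W ⇒ negate
Point 3:
  Latitude: split at 2 digits → 89° and 12.3632′; 89 + 12.3632/60 = 89.206053
  hemisphere S, so the sign is −
  λ: split at 3 digits → 066° and 12.3022′; 66 + 12.3022/60 = 66.205037
  E → positive
Point 4:
  Latitude: 55.758′ = 0.929300°; total 58.929300
  S → negative
  λ: 18 + 52.903/60 = 18.881717
  W → negative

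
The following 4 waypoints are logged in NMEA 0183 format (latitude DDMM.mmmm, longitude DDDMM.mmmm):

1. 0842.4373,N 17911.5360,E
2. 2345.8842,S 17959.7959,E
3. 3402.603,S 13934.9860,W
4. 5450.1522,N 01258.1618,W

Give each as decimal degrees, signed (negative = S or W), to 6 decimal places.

1. 8.707288, 179.192267
2. -23.764737, 179.996598
3. -34.043383, -139.583100
4. 54.835870, -12.969363

Point 1:
  Latitude: degrees = first 2 digits = 8, minutes = 42.4373; 8 + 42.4373/60 = 8.7072883
  N ⇒ keep positive
  λ: degrees = first 3 digits = 179, minutes = 11.536; 179 + 11.536/60 = 179.1922667
  E ⇒ keep positive
Point 2:
  Latitude: degrees = first 2 digits = 23, minutes = 45.8842; 23 + 45.8842/60 = 23.7647367
  S → negative
  Lon: split at 3 digits → 179° and 59.7959′; 179 + 59.7959/60 = 179.9965983
  E → positive
Point 3:
  Lat: split at 2 digits → 34° and 2.603′; 34 + 2.603/60 = 34.0433833
  S → negative
  Longitude: degrees = first 3 digits = 139, minutes = 34.986; 139 + 34.986/60 = 139.5831000
  W ⇒ negate
Point 4:
  Latitude: degrees = first 2 digits = 54, minutes = 50.1522; 54 + 50.1522/60 = 54.8358700
  N → positive
  λ: degrees = first 3 digits = 12, minutes = 58.1618; 12 + 58.1618/60 = 12.9693633
  W ⇒ negate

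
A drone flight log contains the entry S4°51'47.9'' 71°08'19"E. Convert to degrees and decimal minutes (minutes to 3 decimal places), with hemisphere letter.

φ: seconds/60 = 0.79833; minutes = 51 + 0.79833 = 51.79833
Lon: 8 + 19/60 = 8.31667′

4° 51.798′ S, 71° 8.317′ E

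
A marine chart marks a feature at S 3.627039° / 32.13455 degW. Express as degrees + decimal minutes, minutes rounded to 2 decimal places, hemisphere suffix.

3° 37.62′ S, 32° 8.07′ W

φ: fractional part 0.627039 → 37.6223 minutes
Lon: fractional part 0.134550 → 8.0730 minutes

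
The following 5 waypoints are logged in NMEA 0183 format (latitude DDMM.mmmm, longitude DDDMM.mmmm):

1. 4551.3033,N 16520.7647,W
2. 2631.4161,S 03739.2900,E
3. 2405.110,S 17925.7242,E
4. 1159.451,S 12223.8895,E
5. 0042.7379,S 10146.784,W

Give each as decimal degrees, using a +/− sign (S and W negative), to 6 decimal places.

Point 1:
  Lat: degrees = first 2 digits = 45, minutes = 51.3033; 45 + 51.3033/60 = 45.8550550
  N ⇒ keep positive
  Longitude: degrees = first 3 digits = 165, minutes = 20.7647; 165 + 20.7647/60 = 165.3460783
  hemisphere W, so the sign is −
Point 2:
  Lat: degrees = first 2 digits = 26, minutes = 31.4161; 26 + 31.4161/60 = 26.5236017
  S → negative
  Lon: degrees = first 3 digits = 37, minutes = 39.29; 37 + 39.29/60 = 37.6548333
  E → positive
Point 3:
  φ: split at 2 digits → 24° and 5.11′; 24 + 5.11/60 = 24.0851667
  S ⇒ negate
  Lon: split at 3 digits → 179° and 25.7242′; 179 + 25.7242/60 = 179.4287367
  E → positive
Point 4:
  φ: degrees = first 2 digits = 11, minutes = 59.451; 11 + 59.451/60 = 11.9908500
  hemisphere S, so the sign is −
  Lon: degrees = first 3 digits = 122, minutes = 23.8895; 122 + 23.8895/60 = 122.3981583
  E → positive
Point 5:
  φ: split at 2 digits → 00° and 42.7379′; 0 + 42.7379/60 = 0.7122983
  S → negative
  Lon: split at 3 digits → 101° and 46.784′; 101 + 46.784/60 = 101.7797333
  W → negative

1. 45.855055, -165.346078
2. -26.523602, 37.654833
3. -24.085167, 179.428737
4. -11.990850, 122.398158
5. -0.712298, -101.779733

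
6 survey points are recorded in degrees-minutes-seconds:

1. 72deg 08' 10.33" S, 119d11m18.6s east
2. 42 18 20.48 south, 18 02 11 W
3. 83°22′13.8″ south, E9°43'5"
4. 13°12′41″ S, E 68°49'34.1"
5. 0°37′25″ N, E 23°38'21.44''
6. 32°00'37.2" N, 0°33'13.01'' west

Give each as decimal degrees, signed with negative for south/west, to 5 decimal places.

1. -72.13620, 119.18850
2. -42.30569, -18.03639
3. -83.37050, 9.71806
4. -13.21139, 68.82614
5. 0.62361, 23.63929
6. 32.01033, -0.55361

Point 1:
  Lat: 8′ + 10.33″ = 8.17217′; 72 + 8.17217/60 = 72.136203
  S ⇒ negate
  Longitude: 119 + 11/60 + 18.6/3600 = 119.188500
  E ⇒ keep positive
Point 2:
  φ: 42° + 18/60 + 20.48/3600 = 42 + 0.300000 + 0.005689 = 42.305689
  S ⇒ negate
  Lon: 2′ + 11″ = 2.18333′; 18 + 2.18333/60 = 18.036389
  W ⇒ negate
Point 3:
  φ: 22′ + 13.8″ = 22.23000′; 83 + 22.23000/60 = 83.370500
  hemisphere S, so the sign is −
  Lon: 9° + 43/60 + 5/3600 = 9 + 0.716667 + 0.001389 = 9.718056
  E → positive
Point 4:
  Latitude: 13° + 12/60 + 41/3600 = 13 + 0.200000 + 0.011389 = 13.211389
  S → negative
  Longitude: 68° + 49/60 + 34.1/3600 = 68 + 0.816667 + 0.009472 = 68.826139
  E ⇒ keep positive
Point 5:
  Latitude: 0° + 37/60 + 25/3600 = 0 + 0.616667 + 0.006944 = 0.623611
  N → positive
  Lon: 38′ + 21.44″ = 38.35733′; 23 + 38.35733/60 = 23.639289
  E ⇒ keep positive
Point 6:
  Lat: 0′ + 37.2″ = 0.62000′; 32 + 0.62000/60 = 32.010333
  N → positive
  Lon: 0 + 33/60 + 13.01/3600 = 0.553614
  W → negative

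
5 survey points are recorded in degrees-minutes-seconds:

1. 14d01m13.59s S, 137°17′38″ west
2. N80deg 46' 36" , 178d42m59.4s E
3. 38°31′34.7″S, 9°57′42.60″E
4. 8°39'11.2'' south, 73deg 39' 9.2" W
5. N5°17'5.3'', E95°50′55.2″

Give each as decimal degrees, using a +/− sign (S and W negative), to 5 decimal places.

Point 1:
  φ: 14° + 1/60 + 13.59/3600 = 14 + 0.016667 + 0.003775 = 14.020442
  S ⇒ negate
  Lon: 137° + 17/60 + 38/3600 = 137 + 0.283333 + 0.010556 = 137.293889
  W ⇒ negate
Point 2:
  Lat: 80° + 46/60 + 36/3600 = 80 + 0.766667 + 0.010000 = 80.776667
  N → positive
  λ: 178 + 42/60 + 59.4/3600 = 178.716500
  E → positive
Point 3:
  Latitude: 38 + 31/60 + 34.7/3600 = 38.526306
  hemisphere S, so the sign is −
  Longitude: 9 + 57/60 + 42.6/3600 = 9.961833
  E → positive
Point 4:
  Latitude: 8° + 39/60 + 11.2/3600 = 8 + 0.650000 + 0.003111 = 8.653111
  hemisphere S, so the sign is −
  λ: 73 + 39/60 + 9.2/3600 = 73.652556
  W → negative
Point 5:
  φ: 17′ + 5.3″ = 17.08833′; 5 + 17.08833/60 = 5.284806
  N → positive
  Lon: 50′ + 55.2″ = 50.92000′; 95 + 50.92000/60 = 95.848667
  E → positive

1. -14.02044, -137.29389
2. 80.77667, 178.71650
3. -38.52631, 9.96183
4. -8.65311, -73.65256
5. 5.28481, 95.84867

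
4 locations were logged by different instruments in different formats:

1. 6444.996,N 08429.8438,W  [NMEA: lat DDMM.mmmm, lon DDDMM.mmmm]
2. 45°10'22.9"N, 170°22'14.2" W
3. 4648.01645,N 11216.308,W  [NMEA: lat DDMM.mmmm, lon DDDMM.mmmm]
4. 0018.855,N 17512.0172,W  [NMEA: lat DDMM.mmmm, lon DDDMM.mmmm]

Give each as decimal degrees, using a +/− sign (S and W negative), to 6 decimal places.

1. 64.749933, -84.497397
2. 45.173028, -170.370611
3. 46.800274, -112.271800
4. 0.314250, -175.200287

Point 1:
  Latitude: split at 2 digits → 64° and 44.996′; 64 + 44.996/60 = 64.7499333
  N ⇒ keep positive
  Lon: degrees = first 3 digits = 84, minutes = 29.8438; 84 + 29.8438/60 = 84.4973967
  W ⇒ negate
Point 2:
  φ: 45 + 10/60 + 22.9/3600 = 45.1730278
  N → positive
  λ: 22′ + 14.2″ = 22.23667′; 170 + 22.23667/60 = 170.3706111
  hemisphere W, so the sign is −
Point 3:
  φ: degrees = first 2 digits = 46, minutes = 48.01645; 46 + 48.01645/60 = 46.8002742
  N → positive
  Longitude: degrees = first 3 digits = 112, minutes = 16.308; 112 + 16.308/60 = 112.2718000
  W ⇒ negate
Point 4:
  φ: degrees = first 2 digits = 0, minutes = 18.855; 0 + 18.855/60 = 0.3142500
  N ⇒ keep positive
  λ: split at 3 digits → 175° and 12.0172′; 175 + 12.0172/60 = 175.2002867
  W ⇒ negate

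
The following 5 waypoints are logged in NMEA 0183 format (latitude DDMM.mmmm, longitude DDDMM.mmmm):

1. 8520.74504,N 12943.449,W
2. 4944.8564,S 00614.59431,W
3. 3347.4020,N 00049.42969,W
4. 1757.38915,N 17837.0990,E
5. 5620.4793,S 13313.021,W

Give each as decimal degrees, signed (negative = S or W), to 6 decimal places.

1. 85.345751, -129.724150
2. -49.747607, -6.243239
3. 33.790033, -0.823828
4. 17.956486, 178.618317
5. -56.341322, -133.217017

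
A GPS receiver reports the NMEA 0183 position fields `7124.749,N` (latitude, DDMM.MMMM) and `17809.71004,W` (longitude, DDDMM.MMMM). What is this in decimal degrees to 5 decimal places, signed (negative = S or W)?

Lat: degrees = first 2 digits = 71, minutes = 24.749; 71 + 24.749/60 = 71.412483
N → positive
λ: degrees = first 3 digits = 178, minutes = 9.71004; 178 + 9.71004/60 = 178.161834
hemisphere W, so the sign is −

71.41248, -178.16183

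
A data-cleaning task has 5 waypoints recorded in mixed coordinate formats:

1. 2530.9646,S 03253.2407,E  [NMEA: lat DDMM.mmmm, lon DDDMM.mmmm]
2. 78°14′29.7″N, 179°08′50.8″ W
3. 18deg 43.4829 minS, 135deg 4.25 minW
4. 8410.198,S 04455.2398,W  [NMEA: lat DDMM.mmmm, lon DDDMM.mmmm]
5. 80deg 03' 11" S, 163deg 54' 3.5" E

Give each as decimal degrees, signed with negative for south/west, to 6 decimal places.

Point 1:
  Lat: degrees = first 2 digits = 25, minutes = 30.9646; 25 + 30.9646/60 = 25.5160767
  S ⇒ negate
  Longitude: degrees = first 3 digits = 32, minutes = 53.2407; 32 + 53.2407/60 = 32.8873450
  E ⇒ keep positive
Point 2:
  Latitude: 14′ + 29.7″ = 14.49500′; 78 + 14.49500/60 = 78.2415833
  N ⇒ keep positive
  Lon: 8′ + 50.8″ = 8.84667′; 179 + 8.84667/60 = 179.1474444
  W → negative
Point 3:
  Lat: 43.4829′ = 0.724715°; total 18.7247150
  S → negative
  Lon: 135 + 4.25/60 = 135.0708333
  W ⇒ negate
Point 4:
  φ: split at 2 digits → 84° and 10.198′; 84 + 10.198/60 = 84.1699667
  S → negative
  Lon: degrees = first 3 digits = 44, minutes = 55.2398; 44 + 55.2398/60 = 44.9206633
  W → negative
Point 5:
  Lat: 80 + 3/60 + 11/3600 = 80.0530556
  S ⇒ negate
  λ: 163° + 54/60 + 3.5/3600 = 163 + 0.900000 + 0.000972 = 163.9009722
  E ⇒ keep positive

1. -25.516077, 32.887345
2. 78.241583, -179.147444
3. -18.724715, -135.070833
4. -84.169967, -44.920663
5. -80.053056, 163.900972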